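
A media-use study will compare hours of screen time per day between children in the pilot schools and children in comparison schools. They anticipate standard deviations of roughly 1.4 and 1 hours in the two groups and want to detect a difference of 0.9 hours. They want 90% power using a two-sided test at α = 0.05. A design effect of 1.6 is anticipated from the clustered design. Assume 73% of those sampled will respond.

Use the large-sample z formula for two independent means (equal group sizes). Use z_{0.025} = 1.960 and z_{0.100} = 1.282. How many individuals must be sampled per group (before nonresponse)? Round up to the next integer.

n = 85 per group

n = (z_{α/2} + z_β)² · (σ₁² + σ₂²) / δ²
  = (1.960 + 1.282)² · (1.4² + 1² = 2.96) / 0.9²
  = 10.5106 · 2.96 / 0.81
  = 38.41
Design effect: 1.6 × 38.41 = 61.45.
Adjust for 73% response: 61.45 / 0.73 = 84.18.
Round up → n = 85 per group.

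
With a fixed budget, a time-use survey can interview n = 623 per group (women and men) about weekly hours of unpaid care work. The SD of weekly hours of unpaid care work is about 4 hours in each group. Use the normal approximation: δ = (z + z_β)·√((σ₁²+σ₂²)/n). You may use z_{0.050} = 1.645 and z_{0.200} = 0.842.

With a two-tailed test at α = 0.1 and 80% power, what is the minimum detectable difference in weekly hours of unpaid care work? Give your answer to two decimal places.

δ = (z_{α/2} + z_β) · √((σ₁²+σ₂²)/n)
  = (1.645 + 0.842) · √(32/623)
  = 2.487 · √0.05136
  = 2.487 · 0.2266
  = 0.5636

Minimum detectable difference ≈ 0.56 hours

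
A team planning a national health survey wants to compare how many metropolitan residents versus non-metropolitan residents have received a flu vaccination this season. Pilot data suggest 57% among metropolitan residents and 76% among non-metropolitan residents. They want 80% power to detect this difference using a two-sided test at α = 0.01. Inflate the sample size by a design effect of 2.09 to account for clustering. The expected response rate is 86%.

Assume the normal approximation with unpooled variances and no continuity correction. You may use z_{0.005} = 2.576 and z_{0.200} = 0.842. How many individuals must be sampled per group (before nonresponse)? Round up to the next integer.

n = (z_{α/2} + z_β)² · [p₁(1−p₁) + p₂(1−p₂)] / (p₁ − p₂)²
  = (2.576 + 0.842)² · (0.57·0.43 + 0.76·0.24) / (-0.19)²
  = (3.418)² · (0.2451 + 0.1824) / 0.0361
  = 11.6827 · 0.4275 / 0.0361
  = 138.35
Design effect: 2.09 × 138.35 = 289.15.
Adjust for 86% response: 289.15 / 0.86 = 336.22.
Round up → n = 337 per group.

n = 337 per group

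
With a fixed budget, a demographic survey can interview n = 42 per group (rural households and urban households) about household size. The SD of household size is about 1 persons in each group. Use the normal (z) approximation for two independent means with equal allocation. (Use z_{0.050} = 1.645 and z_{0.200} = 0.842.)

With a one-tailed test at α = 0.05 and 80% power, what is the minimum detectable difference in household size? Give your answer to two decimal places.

Minimum detectable difference ≈ 0.54 persons

δ = (z_α + z_β) · √((σ₁²+σ₂²)/n)
  = (1.645 + 0.842) · √(2/42)
  = 2.487 · √0.04762
  = 2.487 · 0.2182
  = 0.5427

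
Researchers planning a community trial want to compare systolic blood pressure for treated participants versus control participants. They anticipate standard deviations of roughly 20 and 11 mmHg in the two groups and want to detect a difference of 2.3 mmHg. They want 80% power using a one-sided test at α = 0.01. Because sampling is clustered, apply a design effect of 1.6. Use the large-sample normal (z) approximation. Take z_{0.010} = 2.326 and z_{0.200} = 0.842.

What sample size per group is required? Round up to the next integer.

n = (z_α + z_β)² · (σ₁² + σ₂²) / δ²
  = (2.326 + 0.842)² · (20² + 11² = 521) / 2.3²
  = 10.0362 · 521 / 5.29
  = 988.44
Design effect: 1.6 × 988.44 = 1581.51.
Round up → n = 1582 per group.

n = 1582 per group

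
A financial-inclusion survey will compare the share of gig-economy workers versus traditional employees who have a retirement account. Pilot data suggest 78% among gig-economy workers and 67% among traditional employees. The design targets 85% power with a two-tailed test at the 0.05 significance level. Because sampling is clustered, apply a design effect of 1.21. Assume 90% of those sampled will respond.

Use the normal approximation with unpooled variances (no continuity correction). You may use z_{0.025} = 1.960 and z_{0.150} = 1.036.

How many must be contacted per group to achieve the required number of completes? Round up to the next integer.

n = (z_{α/2} + z_β)² · [p₁(1−p₁) + p₂(1−p₂)] / (p₁ − p₂)²
  = (1.960 + 1.036)² · (0.78·0.22 + 0.67·0.33) / (0.11)²
  = (2.996)² · (0.1716 + 0.2211) / 0.0121
  = 8.9760 · 0.3927 / 0.0121
  = 291.31
Design effect: 1.21 × 291.31 = 352.49.
Adjust for 90% response: 352.49 / 0.90 = 391.65.
Round up → n = 392 per group.

n = 392 per group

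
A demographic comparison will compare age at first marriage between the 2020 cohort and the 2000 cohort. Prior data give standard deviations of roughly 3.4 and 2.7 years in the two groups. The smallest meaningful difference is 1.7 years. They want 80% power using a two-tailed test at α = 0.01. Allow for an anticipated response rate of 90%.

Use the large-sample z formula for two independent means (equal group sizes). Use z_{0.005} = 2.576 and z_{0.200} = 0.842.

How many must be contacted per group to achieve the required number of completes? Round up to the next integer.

n = 85 per group

n = (z_{α/2} + z_β)² · (σ₁² + σ₂²) / δ²
  = (2.576 + 0.842)² · (3.4² + 2.7² = 18.85) / 1.7²
  = 11.6827 · 18.85 / 2.89
  = 76.20
Adjust for 90% response: 76.20 / 0.90 = 84.67.
Round up → n = 85 per group.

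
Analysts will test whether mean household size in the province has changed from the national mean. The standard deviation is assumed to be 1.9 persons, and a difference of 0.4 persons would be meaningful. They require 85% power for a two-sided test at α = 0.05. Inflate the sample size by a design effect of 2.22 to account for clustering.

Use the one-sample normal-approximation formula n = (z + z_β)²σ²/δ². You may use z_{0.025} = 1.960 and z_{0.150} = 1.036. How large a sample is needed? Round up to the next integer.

n = (z_{α/2} + z_β)² · σ² / δ²
  = (1.960 + 1.036)² · 1.9² / 0.4²
  = 8.9760 · 3.61 / 0.16
  = 202.52
Design effect: 2.22 × 202.52 = 449.60.
Round up → n = 450.

n = 450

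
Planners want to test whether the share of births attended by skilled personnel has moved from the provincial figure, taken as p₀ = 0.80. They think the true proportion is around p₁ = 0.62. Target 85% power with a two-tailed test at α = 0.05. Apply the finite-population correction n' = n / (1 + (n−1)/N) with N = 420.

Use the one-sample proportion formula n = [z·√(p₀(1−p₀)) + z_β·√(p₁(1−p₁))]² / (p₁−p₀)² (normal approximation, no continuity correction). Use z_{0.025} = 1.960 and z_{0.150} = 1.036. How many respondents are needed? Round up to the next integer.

n = [z_{α/2}·√(p₀q₀) + z_β·√(p₁q₁)]² / (p₁ − p₀)²
  = [1.960·√(0.80·0.20) + 1.036·√(0.62·0.38)]² / (-0.18)²
  = [1.960·0.4000 + 1.036·0.4854]² / 0.0324
  = [1.2869]² / 0.0324
  = 51.11
Finite-population correction (N = 420): 51.11 / (1 + (51.11 − 1)/420) = 45.66.
Round up → n = 46.

n = 46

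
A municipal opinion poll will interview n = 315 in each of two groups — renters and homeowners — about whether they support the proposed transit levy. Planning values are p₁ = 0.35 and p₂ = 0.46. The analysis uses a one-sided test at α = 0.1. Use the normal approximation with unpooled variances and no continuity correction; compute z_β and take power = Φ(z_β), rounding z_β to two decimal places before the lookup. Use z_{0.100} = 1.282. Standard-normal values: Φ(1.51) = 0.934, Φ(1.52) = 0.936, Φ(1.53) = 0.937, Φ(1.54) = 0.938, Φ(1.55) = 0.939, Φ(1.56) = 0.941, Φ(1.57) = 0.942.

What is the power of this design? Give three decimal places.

Power ≈ 0.939

z_β = |p₁−p₂|·√(n/[p₁q₁+p₂q₂]) − z_α
    = 0.11 · √(315/0.4759) − 1.282
    = 0.11 · 25.7275 − 1.282
    = 2.8300 − 1.282 = 1.5480 → 1.55
Power = Φ(1.55) = 0.939.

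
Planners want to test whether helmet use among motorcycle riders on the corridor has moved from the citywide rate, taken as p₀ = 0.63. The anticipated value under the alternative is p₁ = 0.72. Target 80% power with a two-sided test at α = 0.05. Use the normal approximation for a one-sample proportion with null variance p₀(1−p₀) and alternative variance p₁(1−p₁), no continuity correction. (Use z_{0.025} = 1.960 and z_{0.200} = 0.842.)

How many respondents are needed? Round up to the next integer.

n = 217

n = [z_{α/2}·√(p₀q₀) + z_β·√(p₁q₁)]² / (p₁ − p₀)²
  = [1.960·√(0.63·0.37) + 0.842·√(0.72·0.28)]² / (0.09)²
  = [1.960·0.4828 + 0.842·0.4490]² / 0.0081
  = [1.3244]² / 0.0081
  = 216.53
Round up → n = 217.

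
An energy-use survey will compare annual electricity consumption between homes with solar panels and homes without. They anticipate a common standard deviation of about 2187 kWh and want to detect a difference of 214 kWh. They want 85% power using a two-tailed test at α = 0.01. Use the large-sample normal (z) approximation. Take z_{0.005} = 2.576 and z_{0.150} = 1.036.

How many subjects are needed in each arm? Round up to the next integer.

n = (z_{α/2} + z_β)² · (σ₁² + σ₂²) / δ²
  = (2.576 + 1.036)² · (2·2187² = 9565938) / 214²
  = 13.0465 · 9565938 / 45796
  = 2725.18
Round up → n = 2726 per group.

n = 2726 per group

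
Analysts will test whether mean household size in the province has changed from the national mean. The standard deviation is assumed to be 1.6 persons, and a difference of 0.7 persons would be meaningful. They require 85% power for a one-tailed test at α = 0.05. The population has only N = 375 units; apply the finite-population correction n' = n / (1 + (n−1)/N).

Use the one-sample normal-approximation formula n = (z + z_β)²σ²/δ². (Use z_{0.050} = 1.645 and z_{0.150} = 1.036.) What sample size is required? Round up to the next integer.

n = (z_α + z_β)² · σ² / δ²
  = (1.645 + 1.036)² · 1.6² / 0.7²
  = 7.1878 · 2.56 / 0.49
  = 37.55
Finite-population correction (N = 375): 37.55 / (1 + (37.55 − 1)/375) = 34.22.
Round up → n = 35.

n = 35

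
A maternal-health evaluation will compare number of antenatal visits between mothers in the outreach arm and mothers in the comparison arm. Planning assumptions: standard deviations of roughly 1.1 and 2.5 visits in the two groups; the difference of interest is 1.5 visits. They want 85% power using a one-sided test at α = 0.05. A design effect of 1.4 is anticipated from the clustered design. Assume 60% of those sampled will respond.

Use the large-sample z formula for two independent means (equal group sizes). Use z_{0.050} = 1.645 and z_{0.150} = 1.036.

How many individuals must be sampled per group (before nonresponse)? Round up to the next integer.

n = (z_α + z_β)² · (σ₁² + σ₂²) / δ²
  = (1.645 + 1.036)² · (1.1² + 2.5² = 7.46) / 1.5²
  = 7.1878 · 7.46 / 2.25
  = 23.83
Design effect: 1.4 × 23.83 = 33.36.
Adjust for 60% response: 33.36 / 0.60 = 55.61.
Round up → n = 56 per group.

n = 56 per group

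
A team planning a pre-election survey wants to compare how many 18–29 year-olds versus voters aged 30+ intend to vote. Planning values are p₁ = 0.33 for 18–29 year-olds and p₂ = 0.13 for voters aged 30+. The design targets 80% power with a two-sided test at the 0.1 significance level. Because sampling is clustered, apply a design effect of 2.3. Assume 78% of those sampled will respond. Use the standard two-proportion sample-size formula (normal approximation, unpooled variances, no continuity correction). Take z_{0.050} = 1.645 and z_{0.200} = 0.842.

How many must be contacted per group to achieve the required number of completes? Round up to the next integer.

n = (z_{α/2} + z_β)² · [p₁(1−p₁) + p₂(1−p₂)] / (p₁ − p₂)²
  = (1.645 + 0.842)² · (0.33·0.67 + 0.13·0.87) / (0.20)²
  = (2.487)² · (0.2211 + 0.1131) / 0.0400
  = 6.1852 · 0.3342 / 0.0400
  = 51.68
Design effect: 2.3 × 51.68 = 118.86.
Adjust for 78% response: 118.86 / 0.78 = 152.38.
Round up → n = 153 per group.

n = 153 per group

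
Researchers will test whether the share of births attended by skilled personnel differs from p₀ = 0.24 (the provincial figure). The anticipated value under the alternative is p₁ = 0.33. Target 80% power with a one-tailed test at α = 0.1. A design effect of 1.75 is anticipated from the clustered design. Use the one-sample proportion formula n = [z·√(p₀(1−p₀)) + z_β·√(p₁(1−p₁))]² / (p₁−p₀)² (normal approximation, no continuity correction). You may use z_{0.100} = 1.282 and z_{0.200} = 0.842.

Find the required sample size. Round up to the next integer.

n = 193

n = [z_α·√(p₀q₀) + z_β·√(p₁q₁)]² / (p₁ − p₀)²
  = [1.282·√(0.24·0.76) + 0.842·√(0.33·0.67)]² / (0.09)²
  = [1.282·0.4271 + 0.842·0.4702]² / 0.0081
  = [0.9434]² / 0.0081
  = 109.89
Design effect: 1.75 × 109.89 = 192.30.
Round up → n = 193.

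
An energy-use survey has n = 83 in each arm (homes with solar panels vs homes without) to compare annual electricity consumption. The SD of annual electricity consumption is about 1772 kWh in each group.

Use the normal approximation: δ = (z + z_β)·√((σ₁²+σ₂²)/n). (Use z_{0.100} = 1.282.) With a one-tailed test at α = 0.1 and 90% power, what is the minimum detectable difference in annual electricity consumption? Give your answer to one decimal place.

δ = (z_α + z_β) · √((σ₁²+σ₂²)/n)
  = (1.282 + 1.282) · √(6279968/83)
  = 2.564 · √75662.3
  = 2.564 · 275.0677
  = 705.2737

Minimum detectable difference ≈ 705.3 kWh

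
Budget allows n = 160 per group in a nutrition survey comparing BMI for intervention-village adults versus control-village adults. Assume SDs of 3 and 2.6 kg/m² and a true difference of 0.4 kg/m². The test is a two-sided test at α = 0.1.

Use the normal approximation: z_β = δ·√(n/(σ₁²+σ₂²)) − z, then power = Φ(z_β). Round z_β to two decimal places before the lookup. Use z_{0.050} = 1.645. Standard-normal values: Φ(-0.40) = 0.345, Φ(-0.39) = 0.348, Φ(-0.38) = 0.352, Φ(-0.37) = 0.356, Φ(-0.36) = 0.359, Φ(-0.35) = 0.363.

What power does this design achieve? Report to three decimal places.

z_β = δ·√(n/(σ₁²+σ₂²)) − z_{α/2}
    = 0.4 · √(160/15.76) − 1.645
    = 0.4 · 3.18626 − 1.645
    = 1.2745 − 1.645 = -0.3705 → -0.37
Power = Φ(-0.37) = 0.356.

Power ≈ 0.356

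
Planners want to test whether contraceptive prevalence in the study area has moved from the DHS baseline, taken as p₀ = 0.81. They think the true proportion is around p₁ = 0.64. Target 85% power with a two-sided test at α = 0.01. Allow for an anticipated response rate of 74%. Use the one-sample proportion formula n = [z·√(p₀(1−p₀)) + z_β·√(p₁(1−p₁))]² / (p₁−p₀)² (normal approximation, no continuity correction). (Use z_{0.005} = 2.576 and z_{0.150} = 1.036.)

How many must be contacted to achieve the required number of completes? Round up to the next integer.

n = [z_{α/2}·√(p₀q₀) + z_β·√(p₁q₁)]² / (p₁ − p₀)²
  = [2.576·√(0.81·0.19) + 1.036·√(0.64·0.36)]² / (-0.17)²
  = [2.576·0.3923 + 1.036·0.4800]² / 0.0289
  = [1.5078]² / 0.0289
  = 78.67
Adjust for 74% response: 78.67 / 0.74 = 106.31.
Round up → n = 107.

n = 107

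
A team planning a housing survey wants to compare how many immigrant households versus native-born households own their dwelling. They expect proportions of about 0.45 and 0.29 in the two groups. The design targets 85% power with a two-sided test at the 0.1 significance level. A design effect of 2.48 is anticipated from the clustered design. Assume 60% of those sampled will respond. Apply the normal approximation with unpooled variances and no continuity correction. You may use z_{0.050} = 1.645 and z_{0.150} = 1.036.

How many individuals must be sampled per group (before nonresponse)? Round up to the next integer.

n = (z_{α/2} + z_β)² · [p₁(1−p₁) + p₂(1−p₂)] / (p₁ − p₂)²
  = (1.645 + 1.036)² · (0.45·0.55 + 0.29·0.71) / (0.16)²
  = (2.681)² · (0.2475 + 0.2059) / 0.0256
  = 7.1878 · 0.4534 / 0.0256
  = 127.30
Design effect: 2.48 × 127.30 = 315.71.
Adjust for 60% response: 315.71 / 0.60 = 526.18.
Round up → n = 527 per group.

n = 527 per group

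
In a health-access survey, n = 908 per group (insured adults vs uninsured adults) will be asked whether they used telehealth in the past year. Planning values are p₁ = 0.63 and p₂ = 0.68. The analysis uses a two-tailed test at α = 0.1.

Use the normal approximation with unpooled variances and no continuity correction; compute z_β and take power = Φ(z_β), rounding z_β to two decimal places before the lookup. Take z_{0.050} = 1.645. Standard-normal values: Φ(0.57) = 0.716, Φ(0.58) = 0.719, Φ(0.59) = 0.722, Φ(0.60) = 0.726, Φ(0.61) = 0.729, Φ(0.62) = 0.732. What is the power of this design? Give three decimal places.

Power ≈ 0.726

z_β = |p₁−p₂|·√(n/[p₁q₁+p₂q₂]) − z_{α/2}
    = 0.05 · √(908/0.4507) − 1.645
    = 0.05 · 44.8848 − 1.645
    = 2.2442 − 1.645 = 0.5992 → 0.60
Power = Φ(0.60) = 0.726.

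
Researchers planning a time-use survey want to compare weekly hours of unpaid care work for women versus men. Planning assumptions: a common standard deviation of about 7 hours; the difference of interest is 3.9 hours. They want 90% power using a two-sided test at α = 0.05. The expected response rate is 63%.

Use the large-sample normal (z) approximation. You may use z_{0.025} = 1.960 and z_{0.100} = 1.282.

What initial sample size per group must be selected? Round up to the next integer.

n = 108 per group

n = (z_{α/2} + z_β)² · (σ₁² + σ₂²) / δ²
  = (1.960 + 1.282)² · (2·7² = 98) / 3.9²
  = 10.5106 · 98 / 15.21
  = 67.72
Adjust for 63% response: 67.72 / 0.63 = 107.49.
Round up → n = 108 per group.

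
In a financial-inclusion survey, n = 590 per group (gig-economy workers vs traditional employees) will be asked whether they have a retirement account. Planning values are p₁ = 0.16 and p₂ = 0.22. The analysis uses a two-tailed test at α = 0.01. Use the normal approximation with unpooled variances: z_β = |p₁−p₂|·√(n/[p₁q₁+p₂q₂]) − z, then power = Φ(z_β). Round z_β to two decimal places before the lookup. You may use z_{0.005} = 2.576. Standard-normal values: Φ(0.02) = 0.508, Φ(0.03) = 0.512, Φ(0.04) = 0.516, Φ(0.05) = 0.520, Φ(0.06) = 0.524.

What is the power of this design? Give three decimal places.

Power ≈ 0.524

z_β = |p₁−p₂|·√(n/[p₁q₁+p₂q₂]) − z_{α/2}
    = 0.06 · √(590/0.3060) − 2.576
    = 0.06 · 43.9102 − 2.576
    = 2.6346 − 2.576 = 0.0586 → 0.06
Power = Φ(0.06) = 0.524.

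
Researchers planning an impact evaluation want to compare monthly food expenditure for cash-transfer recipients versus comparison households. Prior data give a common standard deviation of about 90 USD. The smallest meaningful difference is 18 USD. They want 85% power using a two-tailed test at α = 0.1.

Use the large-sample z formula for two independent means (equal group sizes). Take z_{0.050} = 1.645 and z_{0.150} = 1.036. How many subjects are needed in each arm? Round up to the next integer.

n = 360 per group

n = (z_{α/2} + z_β)² · (σ₁² + σ₂²) / δ²
  = (1.645 + 1.036)² · (2·90² = 16200) / 18²
  = 7.1878 · 16200 / 324
  = 359.39
Round up → n = 360 per group.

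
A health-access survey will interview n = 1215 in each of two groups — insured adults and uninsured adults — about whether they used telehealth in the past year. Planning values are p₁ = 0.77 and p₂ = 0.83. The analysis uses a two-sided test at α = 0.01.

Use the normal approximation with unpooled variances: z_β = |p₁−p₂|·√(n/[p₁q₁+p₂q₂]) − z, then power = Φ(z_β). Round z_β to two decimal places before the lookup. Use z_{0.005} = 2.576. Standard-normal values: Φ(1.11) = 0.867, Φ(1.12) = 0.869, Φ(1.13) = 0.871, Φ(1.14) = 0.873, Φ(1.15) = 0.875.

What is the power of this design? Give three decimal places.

Power ≈ 0.871

z_β = |p₁−p₂|·√(n/[p₁q₁+p₂q₂]) − z_{α/2}
    = 0.06 · √(1215/0.3182) − 2.576
    = 0.06 · 61.7928 − 2.576
    = 3.7076 − 2.576 = 1.1316 → 1.13
Power = Φ(1.13) = 0.871.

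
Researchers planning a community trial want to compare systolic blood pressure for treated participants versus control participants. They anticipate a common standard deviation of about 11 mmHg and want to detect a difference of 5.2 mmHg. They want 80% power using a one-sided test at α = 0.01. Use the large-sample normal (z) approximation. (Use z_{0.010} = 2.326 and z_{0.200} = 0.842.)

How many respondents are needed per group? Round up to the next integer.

n = (z_α + z_β)² · (σ₁² + σ₂²) / δ²
  = (2.326 + 0.842)² · (2·11² = 242) / 5.2²
  = 10.0362 · 242 / 27.04
  = 89.82
Round up → n = 90 per group.

n = 90 per group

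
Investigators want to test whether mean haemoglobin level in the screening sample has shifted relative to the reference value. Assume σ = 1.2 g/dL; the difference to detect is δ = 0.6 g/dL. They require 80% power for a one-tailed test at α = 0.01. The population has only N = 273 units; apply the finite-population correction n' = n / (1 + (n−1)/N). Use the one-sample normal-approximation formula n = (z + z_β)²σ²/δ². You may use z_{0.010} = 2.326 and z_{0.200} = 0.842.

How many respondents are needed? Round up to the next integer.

n = (z_α + z_β)² · σ² / δ²
  = (2.326 + 0.842)² · 1.2² / 0.6²
  = 10.0362 · 1.44 / 0.36
  = 40.14
Finite-population correction (N = 273): 40.14 / (1 + (40.14 − 1)/273) = 35.11.
Round up → n = 36.

n = 36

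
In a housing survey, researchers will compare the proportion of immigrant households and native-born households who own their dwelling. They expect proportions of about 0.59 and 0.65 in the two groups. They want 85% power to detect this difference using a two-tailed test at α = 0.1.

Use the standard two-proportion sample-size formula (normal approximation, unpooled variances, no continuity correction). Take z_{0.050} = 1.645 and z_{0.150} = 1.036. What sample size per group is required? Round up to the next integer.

n = 938 per group

n = (z_{α/2} + z_β)² · [p₁(1−p₁) + p₂(1−p₂)] / (p₁ − p₂)²
  = (1.645 + 1.036)² · (0.59·0.41 + 0.65·0.35) / (-0.06)²
  = (2.681)² · (0.2419 + 0.2275) / 0.0036
  = 7.1878 · 0.4694 / 0.0036
  = 937.20
Round up → n = 938 per group.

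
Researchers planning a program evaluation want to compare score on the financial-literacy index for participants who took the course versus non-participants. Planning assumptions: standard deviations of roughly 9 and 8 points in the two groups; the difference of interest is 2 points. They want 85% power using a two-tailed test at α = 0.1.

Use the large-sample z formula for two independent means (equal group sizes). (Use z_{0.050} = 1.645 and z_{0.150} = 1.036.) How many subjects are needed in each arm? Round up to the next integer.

n = (z_{α/2} + z_β)² · (σ₁² + σ₂²) / δ²
  = (1.645 + 1.036)² · (9² + 8² = 145) / 2²
  = 7.1878 · 145 / 4
  = 260.56
Round up → n = 261 per group.

n = 261 per group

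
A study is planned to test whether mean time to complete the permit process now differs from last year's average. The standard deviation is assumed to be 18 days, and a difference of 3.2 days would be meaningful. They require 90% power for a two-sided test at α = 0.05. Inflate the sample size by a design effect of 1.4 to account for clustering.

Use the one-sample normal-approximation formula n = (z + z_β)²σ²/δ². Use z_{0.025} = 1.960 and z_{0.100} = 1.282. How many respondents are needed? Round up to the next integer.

n = 466

n = (z_{α/2} + z_β)² · σ² / δ²
  = (1.960 + 1.282)² · 18² / 3.2²
  = 10.5106 · 324 / 10.24
  = 332.56
Design effect: 1.4 × 332.56 = 465.59.
Round up → n = 466.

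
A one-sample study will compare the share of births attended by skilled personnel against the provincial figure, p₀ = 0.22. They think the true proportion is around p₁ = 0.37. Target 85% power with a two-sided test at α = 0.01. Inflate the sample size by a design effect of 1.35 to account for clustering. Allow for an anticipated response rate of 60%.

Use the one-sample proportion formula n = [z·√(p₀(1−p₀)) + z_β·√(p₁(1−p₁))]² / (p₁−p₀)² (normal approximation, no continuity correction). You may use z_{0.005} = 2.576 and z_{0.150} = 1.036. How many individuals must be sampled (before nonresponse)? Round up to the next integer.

n = 246

n = [z_{α/2}·√(p₀q₀) + z_β·√(p₁q₁)]² / (p₁ − p₀)²
  = [2.576·√(0.22·0.78) + 1.036·√(0.37·0.63)]² / (0.15)²
  = [2.576·0.4142 + 1.036·0.4828]² / 0.0225
  = [1.5673]² / 0.0225
  = 109.17
Design effect: 1.35 × 109.17 = 147.38.
Adjust for 60% response: 147.38 / 0.60 = 245.64.
Round up → n = 246.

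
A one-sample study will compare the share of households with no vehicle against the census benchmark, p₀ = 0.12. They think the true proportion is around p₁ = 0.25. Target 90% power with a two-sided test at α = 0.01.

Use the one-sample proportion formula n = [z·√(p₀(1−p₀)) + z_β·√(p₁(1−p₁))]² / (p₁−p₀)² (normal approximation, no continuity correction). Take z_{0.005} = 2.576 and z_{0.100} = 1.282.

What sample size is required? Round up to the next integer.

n = [z_{α/2}·√(p₀q₀) + z_β·√(p₁q₁)]² / (p₁ − p₀)²
  = [2.576·√(0.12·0.88) + 1.282·√(0.25·0.75)]² / (0.13)²
  = [2.576·0.3250 + 1.282·0.4330]² / 0.0169
  = [1.3922]² / 0.0169
  = 114.69
Round up → n = 115.

n = 115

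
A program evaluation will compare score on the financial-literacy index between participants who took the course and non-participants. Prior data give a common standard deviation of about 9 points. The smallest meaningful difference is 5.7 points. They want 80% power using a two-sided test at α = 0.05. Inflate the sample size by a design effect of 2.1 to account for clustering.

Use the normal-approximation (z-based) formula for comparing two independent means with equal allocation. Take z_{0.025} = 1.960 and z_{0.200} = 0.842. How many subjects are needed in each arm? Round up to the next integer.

n = 83 per group

n = (z_{α/2} + z_β)² · (σ₁² + σ₂²) / δ²
  = (1.960 + 0.842)² · (2·9² = 162) / 5.7²
  = 7.8512 · 162 / 32.49
  = 39.15
Design effect: 2.1 × 39.15 = 82.21.
Round up → n = 83 per group.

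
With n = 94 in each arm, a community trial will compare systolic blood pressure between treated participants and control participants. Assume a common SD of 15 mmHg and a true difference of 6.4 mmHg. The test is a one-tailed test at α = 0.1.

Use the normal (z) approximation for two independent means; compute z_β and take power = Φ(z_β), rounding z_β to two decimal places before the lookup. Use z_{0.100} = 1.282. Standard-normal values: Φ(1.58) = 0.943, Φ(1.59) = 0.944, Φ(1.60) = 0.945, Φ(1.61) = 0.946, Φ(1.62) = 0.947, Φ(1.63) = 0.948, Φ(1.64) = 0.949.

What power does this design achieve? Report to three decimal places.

Power ≈ 0.949

z_β = δ·√(n/(σ₁²+σ₂²)) − z_α
    = 6.4 · √(94/450) − 1.282
    = 6.4 · 0.45704 − 1.282
    = 2.9251 − 1.282 = 1.6431 → 1.64
Power = Φ(1.64) = 0.949.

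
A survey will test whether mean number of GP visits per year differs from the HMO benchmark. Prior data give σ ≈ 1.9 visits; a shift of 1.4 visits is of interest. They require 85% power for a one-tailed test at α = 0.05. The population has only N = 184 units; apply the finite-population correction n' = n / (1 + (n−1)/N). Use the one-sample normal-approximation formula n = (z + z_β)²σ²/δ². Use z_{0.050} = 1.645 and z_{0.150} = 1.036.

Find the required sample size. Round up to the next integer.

n = 13

n = (z_α + z_β)² · σ² / δ²
  = (1.645 + 1.036)² · 1.9² / 1.4²
  = 7.1878 · 3.61 / 1.96
  = 13.24
Finite-population correction (N = 184): 13.24 / (1 + (13.24 − 1)/184) = 12.41.
Round up → n = 13.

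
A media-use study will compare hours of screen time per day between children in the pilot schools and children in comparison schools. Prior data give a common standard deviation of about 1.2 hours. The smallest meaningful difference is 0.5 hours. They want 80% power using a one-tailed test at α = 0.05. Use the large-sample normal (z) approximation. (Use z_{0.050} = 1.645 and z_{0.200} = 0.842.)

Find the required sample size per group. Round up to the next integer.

n = (z_α + z_β)² · (σ₁² + σ₂²) / δ²
  = (1.645 + 0.842)² · (2·1.2² = 2.88) / 0.5²
  = 6.1852 · 2.88 / 0.25
  = 71.25
Round up → n = 72 per group.

n = 72 per group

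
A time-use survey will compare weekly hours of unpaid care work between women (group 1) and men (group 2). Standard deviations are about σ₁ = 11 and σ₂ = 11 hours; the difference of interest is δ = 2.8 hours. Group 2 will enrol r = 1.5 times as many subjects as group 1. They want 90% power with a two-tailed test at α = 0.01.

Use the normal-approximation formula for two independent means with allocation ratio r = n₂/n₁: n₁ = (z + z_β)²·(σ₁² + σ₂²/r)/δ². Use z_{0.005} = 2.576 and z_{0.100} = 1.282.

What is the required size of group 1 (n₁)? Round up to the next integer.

n₁ = 383

n₁ = (z_{α/2} + z_β)² · (σ₁² + σ₂²/r) / δ²
   = (2.576 + 1.282)² · (11² + 11²/1.5) / 2.8²
   = 14.8842 · (121 + 80.6667) / 7.84
   = 14.8842 · 201.6667 / 7.84
   = 382.86
Round up → n₁ = 383; n₂ = r·n₁ = 1.5 × 383 = 575.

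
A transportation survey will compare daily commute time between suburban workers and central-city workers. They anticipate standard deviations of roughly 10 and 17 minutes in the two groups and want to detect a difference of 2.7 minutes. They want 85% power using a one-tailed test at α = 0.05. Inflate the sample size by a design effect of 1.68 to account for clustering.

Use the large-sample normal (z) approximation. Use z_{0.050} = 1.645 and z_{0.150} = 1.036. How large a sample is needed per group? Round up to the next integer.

n = 645 per group

n = (z_α + z_β)² · (σ₁² + σ₂²) / δ²
  = (1.645 + 1.036)² · (10² + 17² = 389) / 2.7²
  = 7.1878 · 389 / 7.29
  = 383.54
Design effect: 1.68 × 383.54 = 644.35.
Round up → n = 645 per group.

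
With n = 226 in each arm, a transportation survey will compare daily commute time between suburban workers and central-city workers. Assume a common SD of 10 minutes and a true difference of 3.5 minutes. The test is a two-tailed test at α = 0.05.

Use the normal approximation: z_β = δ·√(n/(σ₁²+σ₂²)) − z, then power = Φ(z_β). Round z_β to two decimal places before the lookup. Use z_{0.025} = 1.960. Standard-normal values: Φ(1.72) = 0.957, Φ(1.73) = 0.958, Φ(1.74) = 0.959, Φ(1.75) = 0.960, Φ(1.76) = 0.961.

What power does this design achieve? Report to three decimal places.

z_β = δ·√(n/(σ₁²+σ₂²)) − z_{α/2}
    = 3.5 · √(226/200) − 1.960
    = 3.5 · 1.06301 − 1.960
    = 3.7206 − 1.960 = 1.7606 → 1.76
Power = Φ(1.76) = 0.961.

Power ≈ 0.961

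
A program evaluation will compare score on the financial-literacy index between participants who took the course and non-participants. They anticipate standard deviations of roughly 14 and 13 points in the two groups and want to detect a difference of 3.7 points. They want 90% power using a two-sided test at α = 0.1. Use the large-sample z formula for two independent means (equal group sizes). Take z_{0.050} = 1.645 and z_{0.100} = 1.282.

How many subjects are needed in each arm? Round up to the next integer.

n = 229 per group

n = (z_{α/2} + z_β)² · (σ₁² + σ₂²) / δ²
  = (1.645 + 1.282)² · (14² + 13² = 365) / 3.7²
  = 8.5673 · 365 / 13.69
  = 228.42
Round up → n = 229 per group.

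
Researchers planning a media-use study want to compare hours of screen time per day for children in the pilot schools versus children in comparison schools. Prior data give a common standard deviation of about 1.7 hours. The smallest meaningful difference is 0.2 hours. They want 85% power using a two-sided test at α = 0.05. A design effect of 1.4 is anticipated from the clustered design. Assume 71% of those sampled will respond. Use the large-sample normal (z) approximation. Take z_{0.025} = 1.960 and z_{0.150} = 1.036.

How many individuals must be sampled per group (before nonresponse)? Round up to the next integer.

n = (z_{α/2} + z_β)² · (σ₁² + σ₂²) / δ²
  = (1.960 + 1.036)² · (2·1.7² = 5.78) / 0.2²
  = 8.9760 · 5.78 / 0.04
  = 1297.03
Design effect: 1.4 × 1297.03 = 1815.85.
Adjust for 71% response: 1815.85 / 0.71 = 2557.53.
Round up → n = 2558 per group.

n = 2558 per group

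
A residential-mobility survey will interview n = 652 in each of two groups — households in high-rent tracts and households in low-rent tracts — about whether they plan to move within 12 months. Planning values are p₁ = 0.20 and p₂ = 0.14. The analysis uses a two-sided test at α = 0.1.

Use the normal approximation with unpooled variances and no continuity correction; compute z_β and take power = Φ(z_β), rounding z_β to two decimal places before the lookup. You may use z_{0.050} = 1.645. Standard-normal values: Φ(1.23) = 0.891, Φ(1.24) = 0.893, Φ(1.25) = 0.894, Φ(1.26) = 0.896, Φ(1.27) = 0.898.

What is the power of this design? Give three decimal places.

Power ≈ 0.894

z_β = |p₁−p₂|·√(n/[p₁q₁+p₂q₂]) − z_{α/2}
    = 0.06 · √(652/0.2804) − 1.645
    = 0.06 · 48.2208 − 1.645
    = 2.8933 − 1.645 = 1.2483 → 1.25
Power = Φ(1.25) = 0.894.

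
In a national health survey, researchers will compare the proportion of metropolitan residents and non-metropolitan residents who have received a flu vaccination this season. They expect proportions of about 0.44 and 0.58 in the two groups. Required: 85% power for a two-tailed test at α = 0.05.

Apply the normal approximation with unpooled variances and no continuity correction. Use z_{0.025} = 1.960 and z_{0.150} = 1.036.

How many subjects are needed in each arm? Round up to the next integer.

n = 225 per group

n = (z_{α/2} + z_β)² · [p₁(1−p₁) + p₂(1−p₂)] / (p₁ − p₂)²
  = (1.960 + 1.036)² · (0.44·0.56 + 0.58·0.42) / (-0.14)²
  = (2.996)² · (0.2464 + 0.2436) / 0.0196
  = 8.9760 · 0.4900 / 0.0196
  = 224.40
Round up → n = 225 per group.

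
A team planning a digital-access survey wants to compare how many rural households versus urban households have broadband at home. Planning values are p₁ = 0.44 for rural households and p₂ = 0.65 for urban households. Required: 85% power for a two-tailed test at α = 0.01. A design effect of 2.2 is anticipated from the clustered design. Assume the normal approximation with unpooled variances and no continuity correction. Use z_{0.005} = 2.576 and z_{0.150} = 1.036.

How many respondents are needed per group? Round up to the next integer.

n = (z_{α/2} + z_β)² · [p₁(1−p₁) + p₂(1−p₂)] / (p₁ − p₂)²
  = (2.576 + 1.036)² · (0.44·0.56 + 0.65·0.35) / (-0.21)²
  = (3.612)² · (0.2464 + 0.2275) / 0.0441
  = 13.0465 · 0.4739 / 0.0441
  = 140.20
Design effect: 2.2 × 140.20 = 308.44.
Round up → n = 309 per group.

n = 309 per group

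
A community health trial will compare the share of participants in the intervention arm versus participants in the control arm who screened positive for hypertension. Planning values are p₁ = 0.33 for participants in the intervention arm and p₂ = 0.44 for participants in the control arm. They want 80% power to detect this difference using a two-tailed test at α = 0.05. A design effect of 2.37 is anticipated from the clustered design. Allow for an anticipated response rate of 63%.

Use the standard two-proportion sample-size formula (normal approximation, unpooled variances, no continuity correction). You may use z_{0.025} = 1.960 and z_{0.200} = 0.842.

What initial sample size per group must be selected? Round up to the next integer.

n = (z_{α/2} + z_β)² · [p₁(1−p₁) + p₂(1−p₂)] / (p₁ − p₂)²
  = (1.960 + 0.842)² · (0.33·0.67 + 0.44·0.56) / (-0.11)²
  = (2.802)² · (0.2211 + 0.2464) / 0.0121
  = 7.8512 · 0.4675 / 0.0121
  = 303.34
Design effect: 2.37 × 303.34 = 718.92.
Adjust for 63% response: 718.92 / 0.63 = 1141.14.
Round up → n = 1142 per group.

n = 1142 per group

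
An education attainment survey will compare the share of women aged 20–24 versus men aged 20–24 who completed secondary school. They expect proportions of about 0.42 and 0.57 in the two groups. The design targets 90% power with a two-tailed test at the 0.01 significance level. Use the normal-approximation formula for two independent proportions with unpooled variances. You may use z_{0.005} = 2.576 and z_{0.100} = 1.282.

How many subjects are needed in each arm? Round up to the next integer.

n = 324 per group

n = (z_{α/2} + z_β)² · [p₁(1−p₁) + p₂(1−p₂)] / (p₁ − p₂)²
  = (2.576 + 1.282)² · (0.42·0.58 + 0.57·0.43) / (-0.15)²
  = (3.858)² · (0.2436 + 0.2451) / 0.0225
  = 14.8842 · 0.4887 / 0.0225
  = 323.28
Round up → n = 324 per group.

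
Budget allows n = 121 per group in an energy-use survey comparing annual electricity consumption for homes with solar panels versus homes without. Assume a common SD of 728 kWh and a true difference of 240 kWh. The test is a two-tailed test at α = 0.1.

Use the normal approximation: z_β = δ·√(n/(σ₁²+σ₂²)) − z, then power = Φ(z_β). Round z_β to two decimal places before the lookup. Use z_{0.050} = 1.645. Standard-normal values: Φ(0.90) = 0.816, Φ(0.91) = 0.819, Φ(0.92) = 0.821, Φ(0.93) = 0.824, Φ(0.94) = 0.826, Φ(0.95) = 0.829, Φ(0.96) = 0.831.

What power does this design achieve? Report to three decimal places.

Power ≈ 0.821

z_β = δ·√(n/(σ₁²+σ₂²)) − z_{α/2}
    = 240 · √(121/1059968) − 1.645
    = 240 · 0.01068 − 1.645
    = 2.5642 − 1.645 = 0.9192 → 0.92
Power = Φ(0.92) = 0.821.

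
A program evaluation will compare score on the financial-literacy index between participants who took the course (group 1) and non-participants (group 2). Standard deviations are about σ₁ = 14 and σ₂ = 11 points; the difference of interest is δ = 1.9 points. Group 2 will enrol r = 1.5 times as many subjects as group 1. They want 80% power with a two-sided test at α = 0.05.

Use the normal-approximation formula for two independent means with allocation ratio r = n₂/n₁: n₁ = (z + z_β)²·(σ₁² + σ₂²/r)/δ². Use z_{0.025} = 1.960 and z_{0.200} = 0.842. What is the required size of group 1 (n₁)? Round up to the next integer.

n₁ = (z_{α/2} + z_β)² · (σ₁² + σ₂²/r) / δ²
   = (1.960 + 0.842)² · (14² + 11²/1.5) / 1.9²
   = 7.8512 · (196 + 80.6667) / 3.61
   = 7.8512 · 276.6667 / 3.61
   = 601.71
Round up → n₁ = 602; n₂ = r·n₁ = 1.5 × 602 = 903.

n₁ = 602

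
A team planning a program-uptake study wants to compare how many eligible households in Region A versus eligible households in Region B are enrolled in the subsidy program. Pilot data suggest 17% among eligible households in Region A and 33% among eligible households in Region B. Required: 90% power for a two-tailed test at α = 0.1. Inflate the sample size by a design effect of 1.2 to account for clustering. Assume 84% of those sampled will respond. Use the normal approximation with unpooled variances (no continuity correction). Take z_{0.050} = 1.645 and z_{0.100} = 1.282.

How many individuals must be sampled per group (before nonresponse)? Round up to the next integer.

n = 174 per group

n = (z_{α/2} + z_β)² · [p₁(1−p₁) + p₂(1−p₂)] / (p₁ − p₂)²
  = (1.645 + 1.282)² · (0.17·0.83 + 0.33·0.67) / (-0.16)²
  = (2.927)² · (0.1411 + 0.2211) / 0.0256
  = 8.5673 · 0.3622 / 0.0256
  = 121.21
Design effect: 1.2 × 121.21 = 145.46.
Adjust for 84% response: 145.46 / 0.84 = 173.16.
Round up → n = 174 per group.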